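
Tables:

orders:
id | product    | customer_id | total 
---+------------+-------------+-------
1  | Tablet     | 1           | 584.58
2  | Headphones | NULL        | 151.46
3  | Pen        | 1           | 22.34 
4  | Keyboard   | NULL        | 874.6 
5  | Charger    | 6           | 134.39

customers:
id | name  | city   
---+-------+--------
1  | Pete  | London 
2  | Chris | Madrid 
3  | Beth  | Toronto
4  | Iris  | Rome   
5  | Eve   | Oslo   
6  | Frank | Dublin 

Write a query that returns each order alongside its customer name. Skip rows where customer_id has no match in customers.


INNER JOIN keeps only orders rows whose customer_id matches an id in customers. Walk through each order:
  - order 1 (Tablet): customer_id=1 -> matches Pete
  - order 2 (Headphones): customer_id=NULL, no match -> dropped
  - order 3 (Pen): customer_id=1 -> matches Pete
  - order 4 (Keyboard): customer_id=NULL, no match -> dropped
  - order 5 (Charger): customer_id=6 -> matches Frank
So 2 of 5 rows are dropped.

SQL:
SELECT a.product, b.name AS customer
FROM orders a
INNER JOIN customers b ON a.customer_id = b.id

Result:
product | customer
--------+---------
Tablet  | Pete    
Pen     | Pete    
Charger | Frank   


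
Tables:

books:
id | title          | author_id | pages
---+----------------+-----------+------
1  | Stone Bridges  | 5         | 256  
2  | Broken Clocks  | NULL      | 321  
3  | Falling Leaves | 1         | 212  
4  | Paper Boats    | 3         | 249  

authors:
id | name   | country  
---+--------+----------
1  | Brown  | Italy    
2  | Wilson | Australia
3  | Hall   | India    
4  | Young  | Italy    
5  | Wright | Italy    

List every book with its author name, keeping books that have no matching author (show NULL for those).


LEFT JOIN keeps every row from books (the left table); where author_id has no match in authors, the author columns become NULL. Walk through each book:
  - book 1 (Stone Bridges): author_id=5 -> matches Wright
  - book 2 (Broken Clocks): author_id=NULL, no match -> kept with NULL
  - book 3 (Falling Leaves): author_id=1 -> matches Brown
  - book 4 (Paper Boats): author_id=3 -> matches Hall
All 4 rows appear; 1 has NULL author.

SQL:
SELECT a.title, b.name AS author
FROM books a
LEFT JOIN authors b ON a.author_id = b.id

Result:
title          | author
---------------+-------
Stone Bridges  | Wright
Broken Clocks  | NULL  
Falling Leaves | Brown 
Paper Boats    | Hall  


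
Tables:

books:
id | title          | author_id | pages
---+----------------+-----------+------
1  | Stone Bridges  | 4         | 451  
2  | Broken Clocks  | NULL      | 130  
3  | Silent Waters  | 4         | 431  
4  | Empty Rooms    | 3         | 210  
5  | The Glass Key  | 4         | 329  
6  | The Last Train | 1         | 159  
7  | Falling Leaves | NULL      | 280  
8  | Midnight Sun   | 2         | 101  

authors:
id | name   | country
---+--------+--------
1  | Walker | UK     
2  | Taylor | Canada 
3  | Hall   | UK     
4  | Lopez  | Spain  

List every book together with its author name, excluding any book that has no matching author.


INNER JOIN keeps only books rows whose author_id matches an id in authors. Walk through each book:
  - book 1 (Stone Bridges): author_id=4 -> matches Lopez
  - book 2 (Broken Clocks): author_id=NULL, no match -> dropped
  - book 3 (Silent Waters): author_id=4 -> matches Lopez
  - book 4 (Empty Rooms): author_id=3 -> matches Hall
  - book 5 (The Glass Key): author_id=4 -> matches Lopez
  - book 6 (The Last Train): author_id=1 -> matches Walker
  - book 7 (Falling Leaves): author_id=NULL, no match -> dropped
  - book 8 (Midnight Sun): author_id=2 -> matches Taylor
So 2 of 8 rows are dropped.

SQL:
SELECT a.title, b.name AS author
FROM books a
INNER JOIN authors b ON a.author_id = b.id

Result:
title          | author
---------------+-------
Stone Bridges  | Lopez 
Silent Waters  | Lopez 
Empty Rooms    | Hall  
The Glass Key  | Lopez 
The Last Train | Walker
Midnight Sun   | Taylor


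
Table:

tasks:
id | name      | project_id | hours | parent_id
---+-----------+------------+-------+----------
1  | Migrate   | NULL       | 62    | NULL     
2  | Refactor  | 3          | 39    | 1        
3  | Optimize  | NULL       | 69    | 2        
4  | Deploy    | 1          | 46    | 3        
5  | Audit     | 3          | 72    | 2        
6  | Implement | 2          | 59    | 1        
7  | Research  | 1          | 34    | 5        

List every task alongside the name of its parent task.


This is a self-join: tasks is joined to a second copy of itself, matching each row's parent_id to another row's id. Use LEFT JOIN so rows with parent_id=NULL are kept.
  - task 1 (Migrate): parent_id=NULL -> NULL
  - task 2 (Refactor): parent_id=1 -> Migrate
  - task 3 (Optimize): parent_id=2 -> Refactor
  - task 4 (Deploy): parent_id=3 -> Optimize
  - task 5 (Audit): parent_id=2 -> Refactor
  - task 6 (Implement): parent_id=1 -> Migrate
  - task 7 (Research): parent_id=5 -> Audit

SQL:
SELECT a.name AS item, b.name AS parent
FROM tasks a
LEFT JOIN tasks b ON a.parent_id = b.id

Result:
item      | parent  
----------+---------
Migrate   | NULL    
Refactor  | Migrate 
Optimize  | Refactor
Deploy    | Optimize
Audit     | Refactor
Implement | Migrate 
Research  | Audit   


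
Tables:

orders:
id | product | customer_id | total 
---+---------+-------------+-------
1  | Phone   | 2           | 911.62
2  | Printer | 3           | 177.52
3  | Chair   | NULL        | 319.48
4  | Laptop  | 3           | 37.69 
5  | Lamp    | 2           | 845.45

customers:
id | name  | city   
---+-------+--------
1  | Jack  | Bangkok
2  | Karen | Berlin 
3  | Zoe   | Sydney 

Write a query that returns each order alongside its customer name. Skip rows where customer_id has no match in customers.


INNER JOIN keeps only orders rows whose customer_id matches an id in customers. Walk through each order:
  - order 1 (Phone): customer_id=2 -> matches Karen
  - order 2 (Printer): customer_id=3 -> matches Zoe
  - order 3 (Chair): customer_id=NULL, no match -> dropped
  - order 4 (Laptop): customer_id=3 -> matches Zoe
  - order 5 (Lamp): customer_id=2 -> matches Karen
So 1 of 5 rows is dropped.

SQL:
SELECT a.product, b.name AS customer
FROM orders a
INNER JOIN customers b ON a.customer_id = b.id

Result:
product | customer
--------+---------
Phone   | Karen   
Printer | Zoe     
Laptop  | Zoe     
Lamp    | Karen   


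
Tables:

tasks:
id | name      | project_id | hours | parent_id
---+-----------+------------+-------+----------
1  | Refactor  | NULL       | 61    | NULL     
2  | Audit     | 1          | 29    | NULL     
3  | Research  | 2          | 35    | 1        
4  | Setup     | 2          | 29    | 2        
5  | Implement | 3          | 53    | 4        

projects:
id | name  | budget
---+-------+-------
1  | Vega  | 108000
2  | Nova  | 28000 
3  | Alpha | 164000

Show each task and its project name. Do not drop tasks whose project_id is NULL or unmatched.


LEFT JOIN keeps every row from tasks (the left table); where project_id has no match in projects, the project columns become NULL. Walk through each task:
  - task 1 (Refactor): project_id=NULL, no match -> kept with NULL
  - task 2 (Audit): project_id=1 -> matches Vega
  - task 3 (Research): project_id=2 -> matches Nova
  - task 4 (Setup): project_id=2 -> matches Nova
  - task 5 (Implement): project_id=3 -> matches Alpha
All 5 rows appear; 1 has NULL project.

SQL:
SELECT a.name, b.name AS project
FROM tasks a
LEFT JOIN projects b ON a.project_id = b.id

Result:
name      | project
----------+--------
Refactor  | NULL   
Audit     | Vega   
Research  | Nova   
Setup     | Nova   
Implement | Alpha  


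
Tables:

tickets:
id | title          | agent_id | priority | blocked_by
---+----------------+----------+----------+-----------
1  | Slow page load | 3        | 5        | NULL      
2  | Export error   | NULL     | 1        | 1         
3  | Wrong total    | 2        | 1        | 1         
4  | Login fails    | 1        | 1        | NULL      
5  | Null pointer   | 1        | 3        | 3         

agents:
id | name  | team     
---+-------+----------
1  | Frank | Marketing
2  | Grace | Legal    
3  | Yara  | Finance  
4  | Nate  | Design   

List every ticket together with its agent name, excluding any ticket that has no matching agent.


INNER JOIN keeps only tickets rows whose agent_id matches an id in agents. Walk through each ticket:
  - ticket 1 (Slow page load): agent_id=3 -> matches Yara
  - ticket 2 (Export error): agent_id=NULL, no match -> dropped
  - ticket 3 (Wrong total): agent_id=2 -> matches Grace
  - ticket 4 (Login fails): agent_id=1 -> matches Frank
  - ticket 5 (Null pointer): agent_id=1 -> matches Frank
So 1 of 5 rows is dropped.

SQL:
SELECT a.title, b.name AS agent
FROM tickets a
INNER JOIN agents b ON a.agent_id = b.id

Result:
title          | agent
---------------+------
Slow page load | Yara 
Wrong total    | Grace
Login fails    | Frank
Null pointer   | Frank


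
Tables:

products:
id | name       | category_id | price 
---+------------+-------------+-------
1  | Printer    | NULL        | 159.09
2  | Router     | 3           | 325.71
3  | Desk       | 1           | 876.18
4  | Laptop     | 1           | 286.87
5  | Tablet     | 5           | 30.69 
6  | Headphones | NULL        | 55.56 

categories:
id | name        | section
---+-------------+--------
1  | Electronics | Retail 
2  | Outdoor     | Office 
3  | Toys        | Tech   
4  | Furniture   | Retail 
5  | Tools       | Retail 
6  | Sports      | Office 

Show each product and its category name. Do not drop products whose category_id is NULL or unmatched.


LEFT JOIN keeps every row from products (the left table); where category_id has no match in categories, the category columns become NULL. Walk through each product:
  - product 1 (Printer): category_id=NULL, no match -> kept with NULL
  - product 2 (Router): category_id=3 -> matches Toys
  - product 3 (Desk): category_id=1 -> matches Electronics
  - product 4 (Laptop): category_id=1 -> matches Electronics
  - product 5 (Tablet): category_id=5 -> matches Tools
  - product 6 (Headphones): category_id=NULL, no match -> kept with NULL
All 6 rows appear; 2 have NULL category.

SQL:
SELECT a.name, b.name AS category
FROM products a
LEFT JOIN categories b ON a.category_id = b.id

Result:
name       | category   
-----------+------------
Printer    | NULL       
Router     | Toys       
Desk       | Electronics
Laptop     | Electronics
Tablet     | Tools      
Headphones | NULL       


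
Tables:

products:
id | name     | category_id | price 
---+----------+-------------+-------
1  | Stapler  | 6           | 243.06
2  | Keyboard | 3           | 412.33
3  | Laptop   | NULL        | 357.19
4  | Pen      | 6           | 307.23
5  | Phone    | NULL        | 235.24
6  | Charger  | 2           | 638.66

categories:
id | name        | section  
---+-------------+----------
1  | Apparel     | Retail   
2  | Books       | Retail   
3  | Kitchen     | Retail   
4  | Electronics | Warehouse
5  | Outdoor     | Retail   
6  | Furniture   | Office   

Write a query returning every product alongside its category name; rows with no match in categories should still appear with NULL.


LEFT JOIN keeps every row from products (the left table); where category_id has no match in categories, the category columns become NULL. Walk through each product:
  - product 1 (Stapler): category_id=6 -> matches Furniture
  - product 2 (Keyboard): category_id=3 -> matches Kitchen
  - product 3 (Laptop): category_id=NULL, no match -> kept with NULL
  - product 4 (Pen): category_id=6 -> matches Furniture
  - product 5 (Phone): category_id=NULL, no match -> kept with NULL
  - product 6 (Charger): category_id=2 -> matches Books
All 6 rows appear; 2 have NULL category.

SQL:
SELECT a.name, b.name AS category
FROM products a
LEFT JOIN categories b ON a.category_id = b.id

Result:
name     | category 
---------+----------
Stapler  | Furniture
Keyboard | Kitchen  
Laptop   | NULL     
Pen      | Furniture
Phone    | NULL     
Charger  | Books    


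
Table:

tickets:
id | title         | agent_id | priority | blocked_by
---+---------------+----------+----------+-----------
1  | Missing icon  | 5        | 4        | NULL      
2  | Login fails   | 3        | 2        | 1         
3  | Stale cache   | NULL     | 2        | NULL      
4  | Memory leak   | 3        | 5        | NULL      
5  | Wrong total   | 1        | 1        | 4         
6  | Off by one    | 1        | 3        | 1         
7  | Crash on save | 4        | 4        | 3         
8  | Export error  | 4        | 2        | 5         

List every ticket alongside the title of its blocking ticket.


This is a self-join: tickets is joined to a second copy of itself, matching each row's blocked_by to another row's id. Use LEFT JOIN so rows with blocked_by=NULL are kept.
  - ticket 1 (Missing icon): blocked_by=NULL -> NULL
  - ticket 2 (Login fails): blocked_by=1 -> Missing icon
  - ticket 3 (Stale cache): blocked_by=NULL -> NULL
  - ticket 4 (Memory leak): blocked_by=NULL -> NULL
  - ticket 5 (Wrong total): blocked_by=4 -> Memory leak
  - ticket 6 (Off by one): blocked_by=1 -> Missing icon
  - ticket 7 (Crash on save): blocked_by=3 -> Stale cache
  - ticket 8 (Export error): blocked_by=5 -> Wrong total

SQL:
SELECT a.title AS item, b.title AS blocked_by
FROM tickets a
LEFT JOIN tickets b ON a.blocked_by = b.id

Result:
item          | blocked_by  
--------------+-------------
Missing icon  | NULL        
Login fails   | Missing icon
Stale cache   | NULL        
Memory leak   | NULL        
Wrong total   | Memory leak 
Off by one    | Missing icon
Crash on save | Stale cache 
Export error  | Wrong total 


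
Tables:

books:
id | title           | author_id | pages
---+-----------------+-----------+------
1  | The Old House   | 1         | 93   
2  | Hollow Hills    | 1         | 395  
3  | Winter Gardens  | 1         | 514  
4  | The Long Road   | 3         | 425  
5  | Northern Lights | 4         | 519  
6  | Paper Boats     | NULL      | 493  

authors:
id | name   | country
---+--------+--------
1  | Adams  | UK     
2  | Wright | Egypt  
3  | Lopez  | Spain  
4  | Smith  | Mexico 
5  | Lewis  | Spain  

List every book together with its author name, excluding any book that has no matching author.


INNER JOIN keeps only books rows whose author_id matches an id in authors. Walk through each book:
  - book 1 (The Old House): author_id=1 -> matches Adams
  - book 2 (Hollow Hills): author_id=1 -> matches Adams
  - book 3 (Winter Gardens): author_id=1 -> matches Adams
  - book 4 (The Long Road): author_id=3 -> matches Lopez
  - book 5 (Northern Lights): author_id=4 -> matches Smith
  - book 6 (Paper Boats): author_id=NULL, no match -> dropped
So 1 of 6 rows is dropped.

SQL:
SELECT a.title, b.name AS author
FROM books a
INNER JOIN authors b ON a.author_id = b.id

Result:
title           | author
----------------+-------
The Old House   | Adams 
Hollow Hills    | Adams 
Winter Gardens  | Adams 
The Long Road   | Lopez 
Northern Lights | Smith 


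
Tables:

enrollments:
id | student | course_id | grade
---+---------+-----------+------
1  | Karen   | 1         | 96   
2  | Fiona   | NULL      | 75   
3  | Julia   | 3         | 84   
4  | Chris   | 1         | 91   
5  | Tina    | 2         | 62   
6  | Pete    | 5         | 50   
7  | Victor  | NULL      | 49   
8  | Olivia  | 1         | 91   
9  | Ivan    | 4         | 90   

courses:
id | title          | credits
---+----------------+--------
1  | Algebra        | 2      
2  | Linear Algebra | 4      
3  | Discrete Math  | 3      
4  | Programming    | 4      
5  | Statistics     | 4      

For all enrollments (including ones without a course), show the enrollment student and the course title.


LEFT JOIN keeps every row from enrollments (the left table); where course_id has no match in courses, the course columns become NULL. Walk through each enrollment:
  - enrollment 1 (Karen): course_id=1 -> matches Algebra
  - enrollment 2 (Fiona): course_id=NULL, no match -> kept with NULL
  - enrollment 3 (Julia): course_id=3 -> matches Discrete Math
  - enrollment 4 (Chris): course_id=1 -> matches Algebra
  - enrollment 5 (Tina): course_id=2 -> matches Linear Algebra
  - enrollment 6 (Pete): course_id=5 -> matches Statistics
  - enrollment 7 (Victor): course_id=NULL, no match -> kept with NULL
  - enrollment 8 (Olivia): course_id=1 -> matches Algebra
  - enrollment 9 (Ivan): course_id=4 -> matches Programming
All 9 rows appear; 2 have NULL course.

SQL:
SELECT a.student, b.title AS course
FROM enrollments a
LEFT JOIN courses b ON a.course_id = b.id

Result:
student | course        
--------+---------------
Karen   | Algebra       
Fiona   | NULL          
Julia   | Discrete Math 
Chris   | Algebra       
Tina    | Linear Algebra
Pete    | Statistics    
Victor  | NULL          
Olivia  | Algebra       
Ivan    | Programming   


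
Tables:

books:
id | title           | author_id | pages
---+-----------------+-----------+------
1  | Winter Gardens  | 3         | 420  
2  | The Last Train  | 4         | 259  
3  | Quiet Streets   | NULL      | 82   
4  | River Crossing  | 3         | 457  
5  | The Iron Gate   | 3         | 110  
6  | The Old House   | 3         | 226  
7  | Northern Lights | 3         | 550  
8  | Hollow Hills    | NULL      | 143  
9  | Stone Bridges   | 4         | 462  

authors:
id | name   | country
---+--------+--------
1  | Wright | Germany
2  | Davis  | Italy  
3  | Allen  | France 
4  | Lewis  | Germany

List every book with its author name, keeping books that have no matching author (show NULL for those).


LEFT JOIN keeps every row from books (the left table); where author_id has no match in authors, the author columns become NULL. Walk through each book:
  - book 1 (Winter Gardens): author_id=3 -> matches Allen
  - book 2 (The Last Train): author_id=4 -> matches Lewis
  - book 3 (Quiet Streets): author_id=NULL, no match -> kept with NULL
  - book 4 (River Crossing): author_id=3 -> matches Allen
  - book 5 (The Iron Gate): author_id=3 -> matches Allen
  - book 6 (The Old House): author_id=3 -> matches Allen
  - book 7 (Northern Lights): author_id=3 -> matches Allen
  - book 8 (Hollow Hills): author_id=NULL, no match -> kept with NULL
  - book 9 (Stone Bridges): author_id=4 -> matches Lewis
All 9 rows appear; 2 have NULL author.

SQL:
SELECT a.title, b.name AS author
FROM books a
LEFT JOIN authors b ON a.author_id = b.id

Result:
title           | author
----------------+-------
Winter Gardens  | Allen 
The Last Train  | Lewis 
Quiet Streets   | NULL  
River Crossing  | Allen 
The Iron Gate   | Allen 
The Old House   | Allen 
Northern Lights | Allen 
Hollow Hills    | NULL  
Stone Bridges   | Lewis 


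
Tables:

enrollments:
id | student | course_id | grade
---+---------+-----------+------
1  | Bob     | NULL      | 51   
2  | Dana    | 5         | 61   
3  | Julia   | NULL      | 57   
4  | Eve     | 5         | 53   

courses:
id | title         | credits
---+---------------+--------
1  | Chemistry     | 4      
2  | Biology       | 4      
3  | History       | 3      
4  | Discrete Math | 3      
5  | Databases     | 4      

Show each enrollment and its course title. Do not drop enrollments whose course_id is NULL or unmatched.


LEFT JOIN keeps every row from enrollments (the left table); where course_id has no match in courses, the course columns become NULL. Walk through each enrollment:
  - enrollment 1 (Bob): course_id=NULL, no match -> kept with NULL
  - enrollment 2 (Dana): course_id=5 -> matches Databases
  - enrollment 3 (Julia): course_id=NULL, no match -> kept with NULL
  - enrollment 4 (Eve): course_id=5 -> matches Databases
All 4 rows appear; 2 have NULL course.

SQL:
SELECT a.student, b.title AS course
FROM enrollments a
LEFT JOIN courses b ON a.course_id = b.id

Result:
student | course   
--------+----------
Bob     | NULL     
Dana    | Databases
Julia   | NULL     
Eve     | Databases


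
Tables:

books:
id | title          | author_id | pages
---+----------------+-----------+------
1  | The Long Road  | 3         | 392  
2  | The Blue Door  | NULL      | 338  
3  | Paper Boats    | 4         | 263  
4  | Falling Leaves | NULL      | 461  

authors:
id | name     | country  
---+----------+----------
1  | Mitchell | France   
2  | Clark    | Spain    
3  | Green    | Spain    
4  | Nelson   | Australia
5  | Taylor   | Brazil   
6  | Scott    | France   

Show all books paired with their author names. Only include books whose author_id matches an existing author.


INNER JOIN keeps only books rows whose author_id matches an id in authors. Walk through each book:
  - book 1 (The Long Road): author_id=3 -> matches Green
  - book 2 (The Blue Door): author_id=NULL, no match -> dropped
  - book 3 (Paper Boats): author_id=4 -> matches Nelson
  - book 4 (Falling Leaves): author_id=NULL, no match -> dropped
So 2 of 4 rows are dropped.

SQL:
SELECT a.title, b.name AS author
FROM books a
INNER JOIN authors b ON a.author_id = b.id

Result:
title         | author
--------------+-------
The Long Road | Green 
Paper Boats   | Nelson


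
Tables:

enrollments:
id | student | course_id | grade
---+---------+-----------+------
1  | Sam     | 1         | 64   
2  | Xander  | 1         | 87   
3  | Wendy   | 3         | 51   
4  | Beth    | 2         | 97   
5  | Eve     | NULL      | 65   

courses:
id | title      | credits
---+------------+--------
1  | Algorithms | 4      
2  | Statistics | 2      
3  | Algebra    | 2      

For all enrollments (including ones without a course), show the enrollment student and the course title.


LEFT JOIN keeps every row from enrollments (the left table); where course_id has no match in courses, the course columns become NULL. Walk through each enrollment:
  - enrollment 1 (Sam): course_id=1 -> matches Algorithms
  - enrollment 2 (Xander): course_id=1 -> matches Algorithms
  - enrollment 3 (Wendy): course_id=3 -> matches Algebra
  - enrollment 4 (Beth): course_id=2 -> matches Statistics
  - enrollment 5 (Eve): course_id=NULL, no match -> kept with NULL
All 5 rows appear; 1 has NULL course.

SQL:
SELECT a.student, b.title AS course
FROM enrollments a
LEFT JOIN courses b ON a.course_id = b.id

Result:
student | course    
--------+-----------
Sam     | Algorithms
Xander  | Algorithms
Wendy   | Algebra   
Beth    | Statistics
Eve     | NULL      


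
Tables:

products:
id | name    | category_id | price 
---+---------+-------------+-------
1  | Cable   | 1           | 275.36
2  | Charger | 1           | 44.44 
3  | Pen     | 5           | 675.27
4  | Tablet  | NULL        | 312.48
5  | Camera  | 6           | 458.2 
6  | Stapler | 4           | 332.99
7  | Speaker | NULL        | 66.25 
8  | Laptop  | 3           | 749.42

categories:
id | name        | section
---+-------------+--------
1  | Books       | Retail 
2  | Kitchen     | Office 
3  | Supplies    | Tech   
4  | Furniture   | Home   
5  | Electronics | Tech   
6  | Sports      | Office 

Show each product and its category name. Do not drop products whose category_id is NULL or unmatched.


LEFT JOIN keeps every row from products (the left table); where category_id has no match in categories, the category columns become NULL. Walk through each product:
  - product 1 (Cable): category_id=1 -> matches Books
  - product 2 (Charger): category_id=1 -> matches Books
  - product 3 (Pen): category_id=5 -> matches Electronics
  - product 4 (Tablet): category_id=NULL, no match -> kept with NULL
  - product 5 (Camera): category_id=6 -> matches Sports
  - product 6 (Stapler): category_id=4 -> matches Furniture
  - product 7 (Speaker): category_id=NULL, no match -> kept with NULL
  - product 8 (Laptop): category_id=3 -> matches Supplies
All 8 rows appear; 2 have NULL category.

SQL:
SELECT a.name, b.name AS category
FROM products a
LEFT JOIN categories b ON a.category_id = b.id

Result:
name    | category   
--------+------------
Cable   | Books      
Charger | Books      
Pen     | Electronics
Tablet  | NULL       
Camera  | Sports     
Stapler | Furniture  
Speaker | NULL       
Laptop  | Supplies   


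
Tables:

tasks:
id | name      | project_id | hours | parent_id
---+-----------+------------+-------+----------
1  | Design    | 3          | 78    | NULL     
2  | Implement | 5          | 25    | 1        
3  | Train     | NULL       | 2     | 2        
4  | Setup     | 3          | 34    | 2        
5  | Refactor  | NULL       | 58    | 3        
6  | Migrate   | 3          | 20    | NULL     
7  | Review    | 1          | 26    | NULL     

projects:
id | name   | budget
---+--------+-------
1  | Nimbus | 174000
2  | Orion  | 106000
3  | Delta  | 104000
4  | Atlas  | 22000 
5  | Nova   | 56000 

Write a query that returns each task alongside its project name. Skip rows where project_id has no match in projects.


INNER JOIN keeps only tasks rows whose project_id matches an id in projects. Walk through each task:
  - task 1 (Design): project_id=3 -> matches Delta
  - task 2 (Implement): project_id=5 -> matches Nova
  - task 3 (Train): project_id=NULL, no match -> dropped
  - task 4 (Setup): project_id=3 -> matches Delta
  - task 5 (Refactor): project_id=NULL, no match -> dropped
  - task 6 (Migrate): project_id=3 -> matches Delta
  - task 7 (Review): project_id=1 -> matches Nimbus
So 2 of 7 rows are dropped.

SQL:
SELECT a.name, b.name AS project
FROM tasks a
INNER JOIN projects b ON a.project_id = b.id

Result:
name      | project
----------+--------
Design    | Delta  
Implement | Nova   
Setup     | Delta  
Migrate   | Delta  
Review    | Nimbus 


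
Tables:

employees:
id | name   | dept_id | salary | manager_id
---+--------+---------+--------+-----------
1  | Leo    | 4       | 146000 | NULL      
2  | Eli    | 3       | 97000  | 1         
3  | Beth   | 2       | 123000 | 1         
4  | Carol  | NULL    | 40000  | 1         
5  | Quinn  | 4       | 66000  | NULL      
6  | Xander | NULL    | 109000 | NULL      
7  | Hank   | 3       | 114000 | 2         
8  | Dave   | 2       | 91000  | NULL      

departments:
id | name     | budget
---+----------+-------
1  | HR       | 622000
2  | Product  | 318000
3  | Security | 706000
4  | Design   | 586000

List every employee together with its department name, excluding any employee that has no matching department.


INNER JOIN keeps only employees rows whose dept_id matches an id in departments. Walk through each employee:
  - employee 1 (Leo): dept_id=4 -> matches Design
  - employee 2 (Eli): dept_id=3 -> matches Security
  - employee 3 (Beth): dept_id=2 -> matches Product
  - employee 4 (Carol): dept_id=NULL, no match -> dropped
  - employee 5 (Quinn): dept_id=4 -> matches Design
  - employee 6 (Xander): dept_id=NULL, no match -> dropped
  - employee 7 (Hank): dept_id=3 -> matches Security
  - employee 8 (Dave): dept_id=2 -> matches Product
So 2 of 8 rows are dropped.

SQL:
SELECT a.name, b.name AS department
FROM employees a
INNER JOIN departments b ON a.dept_id = b.id

Result:
name  | department
------+-----------
Leo   | Design    
Eli   | Security  
Beth  | Product   
Quinn | Design    
Hank  | Security  
Dave  | Product   


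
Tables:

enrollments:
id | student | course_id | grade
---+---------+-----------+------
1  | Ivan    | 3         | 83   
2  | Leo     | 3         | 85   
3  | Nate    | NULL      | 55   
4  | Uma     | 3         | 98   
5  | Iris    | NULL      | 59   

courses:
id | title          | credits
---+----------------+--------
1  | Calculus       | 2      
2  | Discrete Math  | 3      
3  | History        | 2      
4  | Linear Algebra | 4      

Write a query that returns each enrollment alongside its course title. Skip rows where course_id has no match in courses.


INNER JOIN keeps only enrollments rows whose course_id matches an id in courses. Walk through each enrollment:
  - enrollment 1 (Ivan): course_id=3 -> matches History
  - enrollment 2 (Leo): course_id=3 -> matches History
  - enrollment 3 (Nate): course_id=NULL, no match -> dropped
  - enrollment 4 (Uma): course_id=3 -> matches History
  - enrollment 5 (Iris): course_id=NULL, no match -> dropped
So 2 of 5 rows are dropped.

SQL:
SELECT a.student, b.title AS course
FROM enrollments a
INNER JOIN courses b ON a.course_id = b.id

Result:
student | course 
--------+--------
Ivan    | History
Leo     | History
Uma     | History


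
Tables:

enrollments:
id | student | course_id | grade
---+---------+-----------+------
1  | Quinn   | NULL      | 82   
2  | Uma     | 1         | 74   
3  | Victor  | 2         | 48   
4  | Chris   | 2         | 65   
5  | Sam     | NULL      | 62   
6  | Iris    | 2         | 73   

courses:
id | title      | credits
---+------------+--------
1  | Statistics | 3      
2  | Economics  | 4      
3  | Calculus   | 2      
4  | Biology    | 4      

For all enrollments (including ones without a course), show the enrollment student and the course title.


LEFT JOIN keeps every row from enrollments (the left table); where course_id has no match in courses, the course columns become NULL. Walk through each enrollment:
  - enrollment 1 (Quinn): course_id=NULL, no match -> kept with NULL
  - enrollment 2 (Uma): course_id=1 -> matches Statistics
  - enrollment 3 (Victor): course_id=2 -> matches Economics
  - enrollment 4 (Chris): course_id=2 -> matches Economics
  - enrollment 5 (Sam): course_id=NULL, no match -> kept with NULL
  - enrollment 6 (Iris): course_id=2 -> matches Economics
All 6 rows appear; 2 have NULL course.

SQL:
SELECT a.student, b.title AS course
FROM enrollments a
LEFT JOIN courses b ON a.course_id = b.id

Result:
student | course    
--------+-----------
Quinn   | NULL      
Uma     | Statistics
Victor  | Economics 
Chris   | Economics 
Sam     | NULL      
Iris    | Economics 


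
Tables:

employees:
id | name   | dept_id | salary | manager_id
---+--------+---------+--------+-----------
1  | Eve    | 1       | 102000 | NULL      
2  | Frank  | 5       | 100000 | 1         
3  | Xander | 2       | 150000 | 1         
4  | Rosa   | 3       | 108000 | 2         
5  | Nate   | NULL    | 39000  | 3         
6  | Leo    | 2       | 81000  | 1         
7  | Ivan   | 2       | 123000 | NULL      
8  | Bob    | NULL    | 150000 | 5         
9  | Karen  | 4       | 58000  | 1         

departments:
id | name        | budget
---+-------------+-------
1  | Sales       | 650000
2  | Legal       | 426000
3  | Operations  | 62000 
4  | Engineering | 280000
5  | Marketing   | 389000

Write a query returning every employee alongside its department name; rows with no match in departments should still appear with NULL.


LEFT JOIN keeps every row from employees (the left table); where dept_id has no match in departments, the department columns become NULL. Walk through each employee:
  - employee 1 (Eve): dept_id=1 -> matches Sales
  - employee 2 (Frank): dept_id=5 -> matches Marketing
  - employee 3 (Xander): dept_id=2 -> matches Legal
  - employee 4 (Rosa): dept_id=3 -> matches Operations
  - employee 5 (Nate): dept_id=NULL, no match -> kept with NULL
  - employee 6 (Leo): dept_id=2 -> matches Legal
  - employee 7 (Ivan): dept_id=2 -> matches Legal
  - employee 8 (Bob): dept_id=NULL, no match -> kept with NULL
  - employee 9 (Karen): dept_id=4 -> matches Engineering
All 9 rows appear; 2 have NULL department.

SQL:
SELECT a.name, b.name AS department
FROM employees a
LEFT JOIN departments b ON a.dept_id = b.id

Result:
name   | department 
-------+------------
Eve    | Sales      
Frank  | Marketing  
Xander | Legal      
Rosa   | Operations 
Nate   | NULL       
Leo    | Legal      
Ivan   | Legal      
Bob    | NULL       
Karen  | Engineering


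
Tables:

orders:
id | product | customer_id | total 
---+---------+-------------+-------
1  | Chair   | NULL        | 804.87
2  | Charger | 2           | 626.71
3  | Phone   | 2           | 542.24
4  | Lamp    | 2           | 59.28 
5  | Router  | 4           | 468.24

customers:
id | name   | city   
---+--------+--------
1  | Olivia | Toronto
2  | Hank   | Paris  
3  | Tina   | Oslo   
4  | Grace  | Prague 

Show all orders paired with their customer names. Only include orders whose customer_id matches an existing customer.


INNER JOIN keeps only orders rows whose customer_id matches an id in customers. Walk through each order:
  - order 1 (Chair): customer_id=NULL, no match -> dropped
  - order 2 (Charger): customer_id=2 -> matches Hank
  - order 3 (Phone): customer_id=2 -> matches Hank
  - order 4 (Lamp): customer_id=2 -> matches Hank
  - order 5 (Router): customer_id=4 -> matches Grace
So 1 of 5 rows is dropped.

SQL:
SELECT a.product, b.name AS customer
FROM orders a
INNER JOIN customers b ON a.customer_id = b.id

Result:
product | customer
--------+---------
Charger | Hank    
Phone   | Hank    
Lamp    | Hank    
Router  | Grace   


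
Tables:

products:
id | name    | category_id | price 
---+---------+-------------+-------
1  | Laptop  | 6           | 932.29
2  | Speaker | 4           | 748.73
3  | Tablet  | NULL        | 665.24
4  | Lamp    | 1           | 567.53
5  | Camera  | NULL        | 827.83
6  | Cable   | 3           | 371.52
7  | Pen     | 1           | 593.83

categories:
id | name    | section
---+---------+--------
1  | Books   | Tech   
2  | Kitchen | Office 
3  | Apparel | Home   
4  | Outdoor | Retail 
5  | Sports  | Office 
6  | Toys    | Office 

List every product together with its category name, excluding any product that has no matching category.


INNER JOIN keeps only products rows whose category_id matches an id in categories. Walk through each product:
  - product 1 (Laptop): category_id=6 -> matches Toys
  - product 2 (Speaker): category_id=4 -> matches Outdoor
  - product 3 (Tablet): category_id=NULL, no match -> dropped
  - product 4 (Lamp): category_id=1 -> matches Books
  - product 5 (Camera): category_id=NULL, no match -> dropped
  - product 6 (Cable): category_id=3 -> matches Apparel
  - product 7 (Pen): category_id=1 -> matches Books
So 2 of 7 rows are dropped.

SQL:
SELECT a.name, b.name AS category
FROM products a
INNER JOIN categories b ON a.category_id = b.id

Result:
name    | category
--------+---------
Laptop  | Toys    
Speaker | Outdoor 
Lamp    | Books   
Cable   | Apparel 
Pen     | Books   


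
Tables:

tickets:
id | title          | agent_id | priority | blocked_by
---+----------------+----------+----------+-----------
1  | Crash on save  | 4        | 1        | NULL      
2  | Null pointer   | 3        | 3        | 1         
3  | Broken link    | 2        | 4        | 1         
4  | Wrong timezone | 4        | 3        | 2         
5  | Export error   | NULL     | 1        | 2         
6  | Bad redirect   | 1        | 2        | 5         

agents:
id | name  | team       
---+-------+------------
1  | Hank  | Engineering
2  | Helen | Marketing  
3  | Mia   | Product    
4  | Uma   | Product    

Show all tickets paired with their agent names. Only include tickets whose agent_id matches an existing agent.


INNER JOIN keeps only tickets rows whose agent_id matches an id in agents. Walk through each ticket:
  - ticket 1 (Crash on save): agent_id=4 -> matches Uma
  - ticket 2 (Null pointer): agent_id=3 -> matches Mia
  - ticket 3 (Broken link): agent_id=2 -> matches Helen
  - ticket 4 (Wrong timezone): agent_id=4 -> matches Uma
  - ticket 5 (Export error): agent_id=NULL, no match -> dropped
  - ticket 6 (Bad redirect): agent_id=1 -> matches Hank
So 1 of 6 rows is dropped.

SQL:
SELECT a.title, b.name AS agent
FROM tickets a
INNER JOIN agents b ON a.agent_id = b.id

Result:
title          | agent
---------------+------
Crash on save  | Uma  
Null pointer   | Mia  
Broken link    | Helen
Wrong timezone | Uma  
Bad redirect   | Hank 


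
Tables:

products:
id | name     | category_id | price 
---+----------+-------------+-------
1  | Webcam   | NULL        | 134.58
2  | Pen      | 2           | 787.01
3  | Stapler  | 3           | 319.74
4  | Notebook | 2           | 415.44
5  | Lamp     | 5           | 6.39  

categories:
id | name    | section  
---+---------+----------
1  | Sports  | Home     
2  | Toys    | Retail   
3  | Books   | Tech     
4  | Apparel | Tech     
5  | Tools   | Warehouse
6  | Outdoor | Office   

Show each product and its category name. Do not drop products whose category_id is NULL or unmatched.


LEFT JOIN keeps every row from products (the left table); where category_id has no match in categories, the category columns become NULL. Walk through each product:
  - product 1 (Webcam): category_id=NULL, no match -> kept with NULL
  - product 2 (Pen): category_id=2 -> matches Toys
  - product 3 (Stapler): category_id=3 -> matches Books
  - product 4 (Notebook): category_id=2 -> matches Toys
  - product 5 (Lamp): category_id=5 -> matches Tools
All 5 rows appear; 1 has NULL category.

SQL:
SELECT a.name, b.name AS category
FROM products a
LEFT JOIN categories b ON a.category_id = b.id

Result:
name     | category
---------+---------
Webcam   | NULL    
Pen      | Toys    
Stapler  | Books   
Notebook | Toys    
Lamp     | Tools   


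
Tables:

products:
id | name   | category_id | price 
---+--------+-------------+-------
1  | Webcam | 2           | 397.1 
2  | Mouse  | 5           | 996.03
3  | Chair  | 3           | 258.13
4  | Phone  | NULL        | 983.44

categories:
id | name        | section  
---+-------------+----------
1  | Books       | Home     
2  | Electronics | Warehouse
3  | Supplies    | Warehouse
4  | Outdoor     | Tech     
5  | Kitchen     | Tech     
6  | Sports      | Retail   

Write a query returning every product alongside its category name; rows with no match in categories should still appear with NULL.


LEFT JOIN keeps every row from products (the left table); where category_id has no match in categories, the category columns become NULL. Walk through each product:
  - product 1 (Webcam): category_id=2 -> matches Electronics
  - product 2 (Mouse): category_id=5 -> matches Kitchen
  - product 3 (Chair): category_id=3 -> matches Supplies
  - product 4 (Phone): category_id=NULL, no match -> kept with NULL
All 4 rows appear; 1 has NULL category.

SQL:
SELECT a.name, b.name AS category
FROM products a
LEFT JOIN categories b ON a.category_id = b.id

Result:
name   | category   
-------+------------
Webcam | Electronics
Mouse  | Kitchen    
Chair  | Supplies   
Phone  | NULL       


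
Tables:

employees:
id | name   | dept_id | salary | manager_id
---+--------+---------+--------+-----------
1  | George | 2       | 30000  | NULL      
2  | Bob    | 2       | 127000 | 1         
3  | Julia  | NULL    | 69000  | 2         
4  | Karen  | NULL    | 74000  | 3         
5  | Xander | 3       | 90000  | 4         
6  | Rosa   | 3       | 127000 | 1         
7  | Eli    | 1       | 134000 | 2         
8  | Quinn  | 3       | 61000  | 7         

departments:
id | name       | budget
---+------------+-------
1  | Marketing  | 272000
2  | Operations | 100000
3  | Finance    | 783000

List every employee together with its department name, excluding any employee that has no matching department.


INNER JOIN keeps only employees rows whose dept_id matches an id in departments. Walk through each employee:
  - employee 1 (George): dept_id=2 -> matches Operations
  - employee 2 (Bob): dept_id=2 -> matches Operations
  - employee 3 (Julia): dept_id=NULL, no match -> dropped
  - employee 4 (Karen): dept_id=NULL, no match -> dropped
  - employee 5 (Xander): dept_id=3 -> matches Finance
  - employee 6 (Rosa): dept_id=3 -> matches Finance
  - employee 7 (Eli): dept_id=1 -> matches Marketing
  - employee 8 (Quinn): dept_id=3 -> matches Finance
So 2 of 8 rows are dropped.

SQL:
SELECT a.name, b.name AS department
FROM employees a
INNER JOIN departments b ON a.dept_id = b.id

Result:
name   | department
-------+-----------
George | Operations
Bob    | Operations
Xander | Finance   
Rosa   | Finance   
Eli    | Marketing 
Quinn  | Finance   


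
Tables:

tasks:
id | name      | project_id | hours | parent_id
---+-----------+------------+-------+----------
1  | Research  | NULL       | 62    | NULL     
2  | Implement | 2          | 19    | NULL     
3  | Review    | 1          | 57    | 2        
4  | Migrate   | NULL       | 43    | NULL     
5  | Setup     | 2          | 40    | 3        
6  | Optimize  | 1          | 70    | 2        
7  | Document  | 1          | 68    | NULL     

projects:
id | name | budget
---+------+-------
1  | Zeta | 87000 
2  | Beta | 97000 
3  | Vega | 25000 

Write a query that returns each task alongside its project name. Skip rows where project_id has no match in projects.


INNER JOIN keeps only tasks rows whose project_id matches an id in projects. Walk through each task:
  - task 1 (Research): project_id=NULL, no match -> dropped
  - task 2 (Implement): project_id=2 -> matches Beta
  - task 3 (Review): project_id=1 -> matches Zeta
  - task 4 (Migrate): project_id=NULL, no match -> dropped
  - task 5 (Setup): project_id=2 -> matches Beta
  - task 6 (Optimize): project_id=1 -> matches Zeta
  - task 7 (Document): project_id=1 -> matches Zeta
So 2 of 7 rows are dropped.

SQL:
SELECT a.name, b.name AS project
FROM tasks a
INNER JOIN projects b ON a.project_id = b.id

Result:
name      | project
----------+--------
Implement | Beta   
Review    | Zeta   
Setup     | Beta   
Optimize  | Zeta   
Document  | Zeta   
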